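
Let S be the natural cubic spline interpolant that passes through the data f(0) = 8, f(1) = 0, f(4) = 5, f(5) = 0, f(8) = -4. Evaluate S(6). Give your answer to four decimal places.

-3.5247

Put M_i = S'' at the i-th knot. Here h = (1, 3, 1, 3) and Δ = (-8, 5/3, -5, -4/3), so the interior equations h_(i-1)·M_(i-1) + 2(h_(i-1)+h_i)·M_i + h_i·M_(i+1) = 6(Δ_i − Δ_(i-1)) read
  1·M_0 + 8·M_1 + 3·M_2 = 6(Δ_1 - Δ_0) = 58
  3·M_1 + 8·M_2 + 1·M_3 = 6(Δ_2 - Δ_1) = -40
  1·M_2 + 8·M_3 + 3·M_4 = 6(Δ_3 - Δ_2) = 22
Natural end conditions: M_0 = M_4 = 0.
Forward elimination and back-substitution give M_0 = 0, M_1 = 65/6, M_2 = -86/9, M_3 = 71/18, M_4 = 0.
On [5, 8], S(x) = 0 - 95/18·(x - 5) + 71/36·(x - 5)² - 71/324·(x - 5)³.
With (x - 5) = 1: S(6) = -571/162.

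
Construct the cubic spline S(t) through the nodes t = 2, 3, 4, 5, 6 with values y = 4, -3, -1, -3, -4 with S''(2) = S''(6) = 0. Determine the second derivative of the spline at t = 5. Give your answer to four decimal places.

Put σ_i = S'' at the i-th knot. Here h = (1, 1, 1, 1) and Δ = (-7, 2, -2, -1), so the interior equations h_(i-1)·σ_(i-1) + 2(h_(i-1)+h_i)·σ_i + h_i·σ_(i+1) = 6(Δ_i − Δ_(i-1)) read
  1·σ_0 + 4·σ_1 + 1·σ_2 = 6(Δ_1 - Δ_0) = 54
  1·σ_1 + 4·σ_2 + 1·σ_3 = 6(Δ_2 - Δ_1) = -24
  1·σ_2 + 4·σ_3 + 1·σ_4 = 6(Δ_3 - Δ_2) = 6
Natural end conditions: σ_0 = σ_4 = 0.
Solving: σ_0 = 0, σ_1 = 114/7, σ_2 = -78/7, σ_3 = 30/7, σ_4 = 0.

4.2857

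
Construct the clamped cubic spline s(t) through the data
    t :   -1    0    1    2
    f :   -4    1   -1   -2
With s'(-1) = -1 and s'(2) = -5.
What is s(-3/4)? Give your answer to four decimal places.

With M_i denoting the second derivative at x_i, h_i = 1, 1, 1, and Δ_i = (y_(i+1) − y_i)/h_i = 5, -2, -1:
  1·M_0 + 4·M_1 + 1·M_2 = 6(Δ_1 - Δ_0) = -42
  1·M_1 + 4·M_2 + 1·M_3 = 6(Δ_2 - Δ_1) = 6
Clamped end conditions give two more equations: 2h_0·M_0 + h_0·M_1 = 6(Δ_0 - s'(-1)) = 36 and h_2·M_2 + 2h_2·M_3 = 6(s'(2) - Δ_2) = -24.
Hence M_0 = 422/15, M_1 = -304/15, M_2 = 164/15, M_3 = -262/15.
On [-1, 0], s(t) = -4 - 1·(t + 1) + 211/15·(t + 1)² - 121/15·(t + 1)³.
With (t + 1) = 1/4: s(-3/4) = -1119/320.

-3.4969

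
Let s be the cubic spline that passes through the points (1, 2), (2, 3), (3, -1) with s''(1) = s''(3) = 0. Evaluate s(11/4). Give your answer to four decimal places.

Write M_i for s''(x_i). With h_i = 1, 1 and divided differences Δ_i = 1, -4, the continuity of s' gives the tridiagonal system
  1·M_0 + 4·M_1 + 1·M_2 = 6(Δ_1 - Δ_0) = -30
Natural end conditions: M_0 = M_2 = 0.
Solving the tridiagonal system: M_0 = 0, M_1 = -15/2, M_2 = 0.
On [2, 3], s(t) = 3 - 3/2·(t - 2) - 15/4·(t - 2)² + 5/4·(t - 2)³.
With (t - 2) = 3/4: s(11/4) = 75/256.

0.2930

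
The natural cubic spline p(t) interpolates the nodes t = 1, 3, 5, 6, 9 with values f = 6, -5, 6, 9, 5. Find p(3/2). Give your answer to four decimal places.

1.7556

With M_i denoting the second derivative at x_i, h_i = 2, 2, 1, 3, and Δ_i = (y_(i+1) − y_i)/h_i = -11/2, 11/2, 3, -4/3:
  2·M_0 + 8·M_1 + 2·M_2 = 6(Δ_1 - Δ_0) = 66
  2·M_1 + 6·M_2 + 1·M_3 = 6(Δ_2 - Δ_1) = -15
  1·M_2 + 8·M_3 + 3·M_4 = 6(Δ_3 - Δ_2) = -26
Natural end conditions: M_0 = M_4 = 0.
Hence M_0 = 0, M_1 = 1645/172, M_2 = -226/43, M_3 = -223/86, M_4 = 0.
On [1, 3], p(t) = 6 - 4483/516·(t - 1) + 0·(t - 1)² + 1645/2064·(t - 1)³.
With (t - 1) = 1/2: p(3/2) = 9663/5504.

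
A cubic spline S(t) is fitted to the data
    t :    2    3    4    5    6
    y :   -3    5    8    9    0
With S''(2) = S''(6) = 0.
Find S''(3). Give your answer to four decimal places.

With σ_i denoting the second derivative at x_i, h_i = 1, 1, 1, 1, and Δ_i = (y_(i+1) − y_i)/h_i = 8, 3, 1, -9:
  1·σ_0 + 4·σ_1 + 1·σ_2 = 6(Δ_1 - Δ_0) = -30
  1·σ_1 + 4·σ_2 + 1·σ_3 = 6(Δ_2 - Δ_1) = -12
  1·σ_2 + 4·σ_3 + 1·σ_4 = 6(Δ_3 - Δ_2) = -60
Natural end conditions: σ_0 = σ_4 = 0.
Forward elimination and back-substitution give σ_0 = 0, σ_1 = -33/4, σ_2 = 3, σ_3 = -63/4, σ_4 = 0.

-8.2500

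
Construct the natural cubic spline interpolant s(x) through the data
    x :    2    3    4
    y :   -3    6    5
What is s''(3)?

Put M_i = s'' at the i-th knot. Here h = (1, 1) and Δ = (9, -1), so the interior equations h_(i-1)·M_(i-1) + 2(h_(i-1)+h_i)·M_i + h_i·M_(i+1) = 6(Δ_i − Δ_(i-1)) read
  1·M_0 + 4·M_1 + 1·M_2 = 6(Δ_1 - Δ_0) = -60
Natural end conditions: M_0 = M_2 = 0.
Forward elimination and back-substitution give M_0 = 0, M_1 = -15, M_2 = 0.

-15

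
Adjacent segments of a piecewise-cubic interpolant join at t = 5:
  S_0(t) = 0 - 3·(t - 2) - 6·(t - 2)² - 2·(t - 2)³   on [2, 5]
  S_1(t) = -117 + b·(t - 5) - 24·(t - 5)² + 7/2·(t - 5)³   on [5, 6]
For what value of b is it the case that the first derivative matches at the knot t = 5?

-93

S_0'(t) = -3 - 12·(t - 2) - 6·(t - 2)², so S_0'(5) = -93. On the right, S_1'(5) = b, so b = -93.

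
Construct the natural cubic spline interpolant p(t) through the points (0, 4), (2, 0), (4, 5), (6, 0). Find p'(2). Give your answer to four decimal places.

Let m_i = p''(x_i). Step sizes h_i = 2, 2, 2; slopes of the chords Δ_i = (y_(i+1) - y_i)/h_i = -2, 5/2, -5/2.
  2·m_0 + 8·m_1 + 2·m_2 = 6(Δ_1 - Δ_0) = 27
  2·m_1 + 8·m_2 + 2·m_3 = 6(Δ_2 - Δ_1) = -30
Natural end conditions: m_0 = m_3 = 0.
Solving: m_0 = 0, m_1 = 23/5, m_2 = -49/10, m_3 = 0.
On [2, 4], p'(t) = b_1 + 2c_1·(t - 2) + 3d_1·(t - 2)² with b_1 = Δ_1 - h_1(2m_1 + m_2)/6 = 16/15, c_1 = m_1/2 = 23/10, d_1 = (m_2 - m_1)/(6h_1) = -19/24. So p'(2) = 16/15.

1.0667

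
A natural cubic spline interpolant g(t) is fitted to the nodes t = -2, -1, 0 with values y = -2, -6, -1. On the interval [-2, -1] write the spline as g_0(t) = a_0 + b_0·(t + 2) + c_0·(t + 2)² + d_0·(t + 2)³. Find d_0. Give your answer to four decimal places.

2.2500

With M_i denoting the second derivative at x_i, h_i = 1, 1, and Δ_i = (y_(i+1) − y_i)/h_i = -4, 5:
  1·M_0 + 4·M_1 + 1·M_2 = 6(Δ_1 - Δ_0) = 54
Natural end conditions: M_0 = M_2 = 0.
Solving: M_0 = 0, M_1 = 27/2, M_2 = 0.
On [-2, -1], with g_0(t) = a_0 + b_0·(t + 2) + c_0·(t + 2)² + d_0·(t + 2)³: c_0 = M_0/2 = 0, d_0 = (M_1 - M_0)/(6h_0) = 9/4, b_0 = Δ_0 - h_0(2M_0 + M_1)/6 = -25/4.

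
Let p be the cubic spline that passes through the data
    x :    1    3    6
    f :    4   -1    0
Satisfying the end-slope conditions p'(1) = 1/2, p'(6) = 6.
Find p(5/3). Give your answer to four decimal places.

Put σ_i = p'' at the i-th knot. Here h = (2, 3) and Δ = (-5/2, 1/3), so the interior equations h_(i-1)·σ_(i-1) + 2(h_(i-1)+h_i)·σ_i + h_i·σ_(i+1) = 6(Δ_i − Δ_(i-1)) read
  2·σ_0 + 10·σ_1 + 3·σ_2 = 6(Δ_1 - Δ_0) = 17
Clamped end conditions give two more equations: 2h_0·σ_0 + h_0·σ_1 = 6(Δ_0 - p'(1)) = -18 and h_1·σ_1 + 2h_1·σ_2 = 6(p'(6) - Δ_1) = 34.
Forward elimination and back-substitution give σ_0 = -51/10, σ_1 = 6/5, σ_2 = 76/15.
On [1, 3], p(x) = 4 + 1/2·(x - 1) - 51/20·(x - 1)² + 21/40·(x - 1)³.
With (x - 1) = 2/3: p(5/3) = 151/45.

3.3556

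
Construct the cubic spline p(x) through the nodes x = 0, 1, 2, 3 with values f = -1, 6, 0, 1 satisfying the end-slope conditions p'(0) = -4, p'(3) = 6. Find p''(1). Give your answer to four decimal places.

-36.9333

Write m_i for p''(x_i). With h_i = 1, 1, 1 and divided differences Δ_i = 7, -6, 1, the continuity of p' gives the tridiagonal system
  1·m_0 + 4·m_1 + 1·m_2 = 6(Δ_1 - Δ_0) = -78
  1·m_1 + 4·m_2 + 1·m_3 = 6(Δ_2 - Δ_1) = 42
Clamped end conditions give two more equations: 2h_0·m_0 + h_0·m_1 = 6(Δ_0 - p'(0)) = 66 and h_2·m_2 + 2h_2·m_3 = 6(p'(3) - Δ_2) = 30.
Solving: m_0 = 772/15, m_1 = -554/15, m_2 = 274/15, m_3 = 88/15.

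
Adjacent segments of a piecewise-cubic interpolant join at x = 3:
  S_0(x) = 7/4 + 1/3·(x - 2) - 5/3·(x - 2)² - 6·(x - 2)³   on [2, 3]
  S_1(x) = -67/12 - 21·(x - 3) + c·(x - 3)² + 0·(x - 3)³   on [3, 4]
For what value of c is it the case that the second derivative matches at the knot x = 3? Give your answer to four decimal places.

S_0''(x) = -10/3 - 36·(x - 2), so S_0''(3) = -118/3. On the right, S_1''(3) = 2c, so c = -59/3.

-19.6667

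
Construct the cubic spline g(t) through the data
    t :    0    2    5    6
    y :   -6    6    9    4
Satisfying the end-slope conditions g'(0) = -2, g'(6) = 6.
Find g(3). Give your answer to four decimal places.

With M_i denoting the second derivative at x_i, h_i = 2, 3, 1, and Δ_i = (y_(i+1) − y_i)/h_i = 6, 1, -5:
  2·M_0 + 10·M_1 + 3·M_2 = 6(Δ_1 - Δ_0) = -30
  3·M_1 + 8·M_2 + 1·M_3 = 6(Δ_2 - Δ_1) = -36
Clamped end conditions give two more equations: 2h_0·M_0 + h_0·M_1 = 6(Δ_0 - g'(0)) = 48 and h_2·M_2 + 2h_2·M_3 = 6(g'(6) - Δ_2) = 66.
Hence M_0 = 178/13, M_1 = -44/13, M_2 = -102/13, M_3 = 480/13.
On [2, 5], g(t) = 6 + 108/13·(t - 2) - 22/13·(t - 2)² - 29/117·(t - 2)³.
With (t - 2) = 1: g(3) = 1447/117.

12.3675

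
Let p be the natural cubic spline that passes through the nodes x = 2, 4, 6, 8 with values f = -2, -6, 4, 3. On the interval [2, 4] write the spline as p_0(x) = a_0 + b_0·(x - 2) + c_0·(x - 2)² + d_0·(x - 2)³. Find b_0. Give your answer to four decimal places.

Write σ_i for p''(x_i). With h_i = 2, 2, 2 and divided differences Δ_i = -2, 5, -1/2, the continuity of p' gives the tridiagonal system
  2·σ_0 + 8·σ_1 + 2·σ_2 = 6(Δ_1 - Δ_0) = 42
  2·σ_1 + 8·σ_2 + 2·σ_3 = 6(Δ_2 - Δ_1) = -33
Natural end conditions: σ_0 = σ_3 = 0.
Hence σ_0 = 0, σ_1 = 67/10, σ_2 = -29/5, σ_3 = 0.
On [2, 4], with p_0(x) = a_0 + b_0·(x - 2) + c_0·(x - 2)² + d_0·(x - 2)³: c_0 = σ_0/2 = 0, d_0 = (σ_1 - σ_0)/(6h_0) = 67/120, b_0 = Δ_0 - h_0(2σ_0 + σ_1)/6 = -127/30.

-4.2333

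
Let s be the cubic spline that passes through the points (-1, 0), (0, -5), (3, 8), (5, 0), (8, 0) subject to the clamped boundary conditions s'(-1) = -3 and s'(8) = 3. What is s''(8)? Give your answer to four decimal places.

1.0113

Put M_i = s'' at the i-th knot. Here h = (1, 3, 2, 3) and Δ = (-5, 13/3, -4, 0), so the interior equations h_(i-1)·M_(i-1) + 2(h_(i-1)+h_i)·M_i + h_i·M_(i+1) = 6(Δ_i − Δ_(i-1)) read
  1·M_0 + 8·M_1 + 3·M_2 = 6(Δ_1 - Δ_0) = 56
  3·M_1 + 10·M_2 + 2·M_3 = 6(Δ_2 - Δ_1) = -50
  2·M_2 + 10·M_3 + 3·M_4 = 6(Δ_3 - Δ_2) = 24
Clamped end conditions give two more equations: 2h_0·M_0 + h_0·M_1 = 6(Δ_0 - s'(-1)) = -12 and h_3·M_3 + 2h_3·M_4 = 6(s'(8) - Δ_3) = 18.
Solving: M_0 = -4253/354, M_1 = 2129/177, M_2 = -3329/354, M_3 = 704/177, M_4 = 179/177.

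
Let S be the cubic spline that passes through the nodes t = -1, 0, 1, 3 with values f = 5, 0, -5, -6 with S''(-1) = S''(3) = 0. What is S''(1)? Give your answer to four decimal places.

4.6957

Let M_i = S''(x_i). Step sizes h_i = 1, 1, 2; slopes of the chords Δ_i = (y_(i+1) - y_i)/h_i = -5, -5, -1/2.
  1·M_0 + 4·M_1 + 1·M_2 = 6(Δ_1 - Δ_0) = 0
  1·M_1 + 6·M_2 + 2·M_3 = 6(Δ_2 - Δ_1) = 27
Natural end conditions: M_0 = M_3 = 0.
Hence M_0 = 0, M_1 = -27/23, M_2 = 108/23, M_3 = 0.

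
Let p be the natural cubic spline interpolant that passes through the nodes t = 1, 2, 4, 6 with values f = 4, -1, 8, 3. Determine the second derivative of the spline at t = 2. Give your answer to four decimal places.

Write M_i for p''(x_i). With h_i = 1, 2, 2 and divided differences Δ_i = -5, 9/2, -5/2, the continuity of p' gives the tridiagonal system
  1·M_0 + 6·M_1 + 2·M_2 = 6(Δ_1 - Δ_0) = 57
  2·M_1 + 8·M_2 + 2·M_3 = 6(Δ_2 - Δ_1) = -42
Natural end conditions: M_0 = M_3 = 0.
Forward elimination and back-substitution give M_0 = 0, M_1 = 135/11, M_2 = -183/22, M_3 = 0.

12.2727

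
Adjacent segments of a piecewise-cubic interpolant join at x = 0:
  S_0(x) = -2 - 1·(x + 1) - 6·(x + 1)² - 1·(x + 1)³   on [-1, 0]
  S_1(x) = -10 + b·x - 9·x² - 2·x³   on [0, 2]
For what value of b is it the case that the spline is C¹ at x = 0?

S_0'(x) = -1 - 12·(x + 1) - 3·(x + 1)², so S_0'(0) = -16. On the right, S_1'(0) = b, so b = -16.

-16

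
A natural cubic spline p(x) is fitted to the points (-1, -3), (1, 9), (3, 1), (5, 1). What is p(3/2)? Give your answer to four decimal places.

Put σ_i = p'' at the i-th knot. Here h = (2, 2, 2) and Δ = (6, -4, 0), so the interior equations h_(i-1)·σ_(i-1) + 2(h_(i-1)+h_i)·σ_i + h_i·σ_(i+1) = 6(Δ_i − Δ_(i-1)) read
  2·σ_0 + 8·σ_1 + 2·σ_2 = 6(Δ_1 - Δ_0) = -60
  2·σ_1 + 8·σ_2 + 2·σ_3 = 6(Δ_2 - Δ_1) = 24
Natural end conditions: σ_0 = σ_3 = 0.
Hence σ_0 = 0, σ_1 = -44/5, σ_2 = 26/5, σ_3 = 0.
On [1, 3], p(x) = 9 + 2/15·(x - 1) - 22/5·(x - 1)² + 7/6·(x - 1)³.
With (x - 1) = 1/2: p(3/2) = 649/80.

8.1125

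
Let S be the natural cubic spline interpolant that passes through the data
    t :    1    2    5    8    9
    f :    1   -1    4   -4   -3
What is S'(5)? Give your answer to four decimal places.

-0.5000

Write σ_i for S''(x_i). With h_i = 1, 3, 3, 1 and divided differences Δ_i = -2, 5/3, -8/3, 1, the continuity of S' gives the tridiagonal system
  1·σ_0 + 8·σ_1 + 3·σ_2 = 6(Δ_1 - Δ_0) = 22
  3·σ_1 + 12·σ_2 + 3·σ_3 = 6(Δ_2 - Δ_1) = -26
  3·σ_2 + 8·σ_3 + 1·σ_4 = 6(Δ_3 - Δ_2) = 22
Natural end conditions: σ_0 = σ_4 = 0.
Solving the tridiagonal system: σ_0 = 0, σ_1 = 57/13, σ_2 = -170/39, σ_3 = 57/13, σ_4 = 0.
On [5, 8], S'(t) = b_2 + 2c_2·(t - 5) + 3d_2·(t - 5)² with b_2 = Δ_2 - h_2(2σ_2 + σ_3)/6 = -1/2, c_2 = σ_2/2 = -85/39, d_2 = (σ_3 - σ_2)/(6h_2) = 341/702. So S'(5) = -1/2.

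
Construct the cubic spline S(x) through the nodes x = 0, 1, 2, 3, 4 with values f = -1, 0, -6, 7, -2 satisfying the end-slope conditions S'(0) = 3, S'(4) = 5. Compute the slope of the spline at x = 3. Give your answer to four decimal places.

With M_i denoting the second derivative at x_i, h_i = 1, 1, 1, 1, and Δ_i = (y_(i+1) − y_i)/h_i = 1, -6, 13, -9:
  1·M_0 + 4·M_1 + 1·M_2 = 6(Δ_1 - Δ_0) = -42
  1·M_1 + 4·M_2 + 1·M_3 = 6(Δ_2 - Δ_1) = 114
  1·M_2 + 4·M_3 + 1·M_4 = 6(Δ_3 - Δ_2) = -132
Clamped end conditions give two more equations: 2h_0·M_0 + h_0·M_1 = 6(Δ_0 - S'(0)) = -12 and h_3·M_3 + 2h_3·M_4 = 6(S'(4) - Δ_3) = 84.
Solving: M_0 = 179/28, M_1 = -347/14, M_2 = 203/4, M_3 = -899/14, M_4 = 2075/28.
On [3, 4], S'(x) = b_3 + 2c_3·(x - 3) + 3d_3·(x - 3)² with b_3 = Δ_3 - h_3(2M_3 + M_4)/6 = 3/56, c_3 = M_3/2 = -899/28, d_3 = (M_4 - M_3)/(6h_3) = 1291/56. So S'(3) = 3/56.

0.0536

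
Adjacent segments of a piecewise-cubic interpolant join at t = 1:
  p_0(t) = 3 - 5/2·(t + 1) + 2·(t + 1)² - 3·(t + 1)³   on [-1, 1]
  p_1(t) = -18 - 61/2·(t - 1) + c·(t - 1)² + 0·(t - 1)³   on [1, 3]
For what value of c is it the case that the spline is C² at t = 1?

p_0''(t) = 4 - 18·(t + 1), so p_0''(1) = -32. On the right, p_1''(1) = 2c, so c = -16.

-16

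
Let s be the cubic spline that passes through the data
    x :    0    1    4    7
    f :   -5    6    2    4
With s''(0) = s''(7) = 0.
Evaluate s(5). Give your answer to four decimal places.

Put σ_i = s'' at the i-th knot. Here h = (1, 3, 3) and Δ = (11, -4/3, 2/3), so the interior equations h_(i-1)·σ_(i-1) + 2(h_(i-1)+h_i)·σ_i + h_i·σ_(i+1) = 6(Δ_i − Δ_(i-1)) read
  1·σ_0 + 8·σ_1 + 3·σ_2 = 6(Δ_1 - Δ_0) = -74
  3·σ_1 + 12·σ_2 + 3·σ_3 = 6(Δ_2 - Δ_1) = 12
Natural end conditions: σ_0 = σ_3 = 0.
Solving: σ_0 = 0, σ_1 = -308/29, σ_2 = 106/29, σ_3 = 0.
On [4, 7], s(x) = 2 - 260/87·(x - 4) + 53/29·(x - 4)² - 53/261·(x - 4)³.
With (x - 4) = 1: s(5) = 166/261.

0.6360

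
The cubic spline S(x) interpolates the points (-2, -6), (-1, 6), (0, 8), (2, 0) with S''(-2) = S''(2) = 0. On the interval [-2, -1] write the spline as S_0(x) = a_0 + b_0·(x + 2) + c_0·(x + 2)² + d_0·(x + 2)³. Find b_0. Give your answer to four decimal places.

14.3478

Write σ_i for S''(x_i). With h_i = 1, 1, 2 and divided differences Δ_i = 12, 2, -4, the continuity of S' gives the tridiagonal system
  1·σ_0 + 4·σ_1 + 1·σ_2 = 6(Δ_1 - Δ_0) = -60
  1·σ_1 + 6·σ_2 + 2·σ_3 = 6(Δ_2 - Δ_1) = -36
Natural end conditions: σ_0 = σ_3 = 0.
Hence σ_0 = 0, σ_1 = -324/23, σ_2 = -84/23, σ_3 = 0.
On [-2, -1], with S_0(x) = a_0 + b_0·(x + 2) + c_0·(x + 2)² + d_0·(x + 2)³: c_0 = σ_0/2 = 0, d_0 = (σ_1 - σ_0)/(6h_0) = -54/23, b_0 = Δ_0 - h_0(2σ_0 + σ_1)/6 = 330/23.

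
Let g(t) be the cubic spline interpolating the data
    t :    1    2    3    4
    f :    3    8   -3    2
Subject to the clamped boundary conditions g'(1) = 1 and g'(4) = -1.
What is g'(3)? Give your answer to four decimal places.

-3.2667

With σ_i denoting the second derivative at x_i, h_i = 1, 1, 1, and Δ_i = (y_(i+1) − y_i)/h_i = 5, -11, 5:
  1·σ_0 + 4·σ_1 + 1·σ_2 = 6(Δ_1 - Δ_0) = -96
  1·σ_1 + 4·σ_2 + 1·σ_3 = 6(Δ_2 - Δ_1) = 96
Clamped end conditions give two more equations: 2h_0·σ_0 + h_0·σ_1 = 6(Δ_0 - g'(1)) = 24 and h_2·σ_2 + 2h_2·σ_3 = 6(g'(4) - Δ_2) = -36.
Hence σ_0 = 508/15, σ_1 = -656/15, σ_2 = 676/15, σ_3 = -608/15.
On [3, 4], g'(t) = b_2 + 2c_2·(t - 3) + 3d_2·(t - 3)² with b_2 = Δ_2 - h_2(2σ_2 + σ_3)/6 = -49/15, c_2 = σ_2/2 = 338/15, d_2 = (σ_3 - σ_2)/(6h_2) = -214/15. So g'(3) = -49/15.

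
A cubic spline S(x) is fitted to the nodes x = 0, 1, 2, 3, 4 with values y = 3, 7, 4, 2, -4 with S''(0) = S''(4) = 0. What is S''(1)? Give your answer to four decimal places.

-12.1071

Let M_i = S''(x_i). Step sizes h_i = 1, 1, 1, 1; slopes of the chords Δ_i = (y_(i+1) - y_i)/h_i = 4, -3, -2, -6.
  1·M_0 + 4·M_1 + 1·M_2 = 6(Δ_1 - Δ_0) = -42
  1·M_1 + 4·M_2 + 1·M_3 = 6(Δ_2 - Δ_1) = 6
  1·M_2 + 4·M_3 + 1·M_4 = 6(Δ_3 - Δ_2) = -24
Natural end conditions: M_0 = M_4 = 0.
Forward elimination and back-substitution give M_0 = 0, M_1 = -339/28, M_2 = 45/7, M_3 = -213/28, M_4 = 0.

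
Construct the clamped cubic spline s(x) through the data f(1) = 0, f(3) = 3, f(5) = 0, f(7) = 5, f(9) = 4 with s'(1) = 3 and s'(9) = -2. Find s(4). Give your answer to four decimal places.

1.1563

Let M_i = s''(x_i). Step sizes h_i = 2, 2, 2, 2; slopes of the chords Δ_i = (y_(i+1) - y_i)/h_i = 3/2, -3/2, 5/2, -1/2.
  2·M_0 + 8·M_1 + 2·M_2 = 6(Δ_1 - Δ_0) = -18
  2·M_1 + 8·M_2 + 2·M_3 = 6(Δ_2 - Δ_1) = 24
  2·M_2 + 8·M_3 + 2·M_4 = 6(Δ_3 - Δ_2) = -18
Clamped end conditions give two more equations: 2h_0·M_0 + h_0·M_1 = 6(Δ_0 - s'(1)) = -9 and h_3·M_3 + 2h_3·M_4 = 6(s'(9) - Δ_3) = -9.
Solving the tridiagonal system: M_0 = -5/8, M_1 = -13/4, M_2 = 37/8, M_3 = -13/4, M_4 = -5/8.
On [3, 5], s(x) = 3 - 7/8·(x - 3) - 13/8·(x - 3)² + 21/32·(x - 3)³.
With (x - 3) = 1: s(4) = 37/32.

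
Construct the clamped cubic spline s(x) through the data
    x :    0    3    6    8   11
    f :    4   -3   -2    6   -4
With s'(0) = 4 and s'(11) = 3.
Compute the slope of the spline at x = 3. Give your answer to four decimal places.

With M_i denoting the second derivative at x_i, h_i = 3, 3, 2, 3, and Δ_i = (y_(i+1) − y_i)/h_i = -7/3, 1/3, 4, -10/3:
  3·M_0 + 12·M_1 + 3·M_2 = 6(Δ_1 - Δ_0) = 16
  3·M_1 + 10·M_2 + 2·M_3 = 6(Δ_2 - Δ_1) = 22
  2·M_2 + 10·M_3 + 3·M_4 = 6(Δ_3 - Δ_2) = -44
Clamped end conditions give two more equations: 2h_0·M_0 + h_0·M_1 = 6(Δ_0 - s'(0)) = -38 and h_3·M_3 + 2h_3·M_4 = 6(s'(11) - Δ_3) = 38.
Solving the tridiagonal system: M_0 = -325/43, M_1 = 316/129, M_2 = 133/43, M_3 = -350/43, M_4 = 1342/129.
On [3, 6], s'(x) = b_1 + 2c_1·(x - 3) + 3d_1·(x - 3)² with b_1 = Δ_1 - h_1(2M_1 + M_2)/6 = -315/86, c_1 = M_1/2 = 158/129, d_1 = (M_2 - M_1)/(6h_1) = 83/2322. So s'(3) = -315/86.

-3.6628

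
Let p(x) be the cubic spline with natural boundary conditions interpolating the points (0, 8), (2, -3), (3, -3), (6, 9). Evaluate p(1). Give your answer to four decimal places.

With m_i denoting the second derivative at x_i, h_i = 2, 1, 3, and Δ_i = (y_(i+1) − y_i)/h_i = -11/2, 0, 4:
  2·m_0 + 6·m_1 + 1·m_2 = 6(Δ_1 - Δ_0) = 33
  1·m_1 + 8·m_2 + 3·m_3 = 6(Δ_2 - Δ_1) = 24
Natural end conditions: m_0 = m_3 = 0.
Forward elimination and back-substitution give m_0 = 0, m_1 = 240/47, m_2 = 111/47, m_3 = 0.
On [0, 2], p(x) = 8 - 677/94·x + 0·x² + 20/47·x³.
With x = 1: p(1) = 115/94.

1.2234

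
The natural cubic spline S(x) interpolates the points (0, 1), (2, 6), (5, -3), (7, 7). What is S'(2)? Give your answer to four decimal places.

Write σ_i for S''(x_i). With h_i = 2, 3, 2 and divided differences Δ_i = 5/2, -3, 5, the continuity of S' gives the tridiagonal system
  2·σ_0 + 10·σ_1 + 3·σ_2 = 6(Δ_1 - Δ_0) = -33
  3·σ_1 + 10·σ_2 + 2·σ_3 = 6(Δ_2 - Δ_1) = 48
Natural end conditions: σ_0 = σ_3 = 0.
Solving: σ_0 = 0, σ_1 = -474/91, σ_2 = 579/91, σ_3 = 0.
On [2, 5], S'(x) = b_1 + 2c_1·(x - 2) + 3d_1·(x - 2)² with b_1 = Δ_1 - h_1(2σ_1 + σ_2)/6 = -177/182, c_1 = σ_1/2 = -237/91, d_1 = (σ_2 - σ_1)/(6h_1) = 9/14. So S'(2) = -177/182.

-0.9725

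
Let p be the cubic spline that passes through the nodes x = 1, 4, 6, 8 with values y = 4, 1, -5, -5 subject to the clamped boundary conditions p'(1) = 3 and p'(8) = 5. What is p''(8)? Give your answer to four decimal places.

7.2703

Put M_i = p'' at the i-th knot. Here h = (3, 2, 2) and Δ = (-1, -3, 0), so the interior equations h_(i-1)·M_(i-1) + 2(h_(i-1)+h_i)·M_i + h_i·M_(i+1) = 6(Δ_i − Δ_(i-1)) read
  3·M_0 + 10·M_1 + 2·M_2 = 6(Δ_1 - Δ_0) = -12
  2·M_1 + 8·M_2 + 2·M_3 = 6(Δ_2 - Δ_1) = 18
Clamped end conditions give two more equations: 2h_0·M_0 + h_0·M_1 = 6(Δ_0 - p'(1)) = -24 and h_2·M_2 + 2h_2·M_3 = 6(p'(8) - Δ_2) = 30.
Hence M_0 = -146/37, M_1 = -4/37, M_2 = 17/37, M_3 = 269/37.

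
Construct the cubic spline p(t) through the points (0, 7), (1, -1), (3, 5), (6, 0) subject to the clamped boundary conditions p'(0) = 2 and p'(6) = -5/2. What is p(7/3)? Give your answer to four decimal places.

0.9129

Write M_i for p''(x_i). With h_i = 1, 2, 3 and divided differences Δ_i = -8, 3, -5/3, the continuity of p' gives the tridiagonal system
  1·M_0 + 6·M_1 + 2·M_2 = 6(Δ_1 - Δ_0) = 66
  2·M_1 + 10·M_2 + 3·M_3 = 6(Δ_2 - Δ_1) = -28
Clamped end conditions give two more equations: 2h_0·M_0 + h_0·M_1 = 6(Δ_0 - p'(0)) = -60 and h_2·M_2 + 2h_2·M_3 = 6(p'(6) - Δ_2) = -5.
Solving the tridiagonal system: M_0 = -2288/57, M_1 = 1156/57, M_2 = -443/57, M_3 = 58/19.
On [1, 3], p(t) = -1 - 452/57·(t - 1) + 578/57·(t - 1)² - 533/228·(t - 1)³.
With (t - 1) = 4/3: p(7/3) = 1405/1539.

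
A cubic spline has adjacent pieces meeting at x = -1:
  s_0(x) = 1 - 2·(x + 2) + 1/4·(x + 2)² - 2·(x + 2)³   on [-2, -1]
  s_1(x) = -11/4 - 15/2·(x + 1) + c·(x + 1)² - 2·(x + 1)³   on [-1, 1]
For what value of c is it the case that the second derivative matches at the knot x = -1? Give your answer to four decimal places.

s_0''(x) = 1/2 - 12·(x + 2), so s_0''(-1) = -23/2. On the right, s_1''(-1) = 2c, so c = -23/4.

-5.7500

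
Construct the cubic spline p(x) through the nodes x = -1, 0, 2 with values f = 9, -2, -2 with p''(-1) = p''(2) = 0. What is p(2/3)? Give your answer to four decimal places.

-4.7160

With M_i denoting the second derivative at x_i, h_i = 1, 2, and Δ_i = (y_(i+1) − y_i)/h_i = -11, 0:
  1·M_0 + 6·M_1 + 2·M_2 = 6(Δ_1 - Δ_0) = 66
Natural end conditions: M_0 = M_2 = 0.
Solving the tridiagonal system: M_0 = 0, M_1 = 11, M_2 = 0.
On [0, 2], p(x) = -2 - 22/3·x + 11/2·x² - 11/12·x³.
With x = 2/3: p(2/3) = -382/81.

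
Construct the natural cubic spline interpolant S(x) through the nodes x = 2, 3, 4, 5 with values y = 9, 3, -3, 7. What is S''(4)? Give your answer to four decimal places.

25.6000

With M_i denoting the second derivative at x_i, h_i = 1, 1, 1, and Δ_i = (y_(i+1) − y_i)/h_i = -6, -6, 10:
  1·M_0 + 4·M_1 + 1·M_2 = 6(Δ_1 - Δ_0) = 0
  1·M_1 + 4·M_2 + 1·M_3 = 6(Δ_2 - Δ_1) = 96
Natural end conditions: M_0 = M_3 = 0.
Solving: M_0 = 0, M_1 = -32/5, M_2 = 128/5, M_3 = 0.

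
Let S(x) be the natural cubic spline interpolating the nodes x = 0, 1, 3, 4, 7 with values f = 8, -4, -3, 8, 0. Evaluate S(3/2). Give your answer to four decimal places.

-7.2564

Write m_i for S''(x_i). With h_i = 1, 2, 1, 3 and divided differences Δ_i = -12, 1/2, 11, -8/3, the continuity of S' gives the tridiagonal system
  1·m_0 + 6·m_1 + 2·m_2 = 6(Δ_1 - Δ_0) = 75
  2·m_1 + 6·m_2 + 1·m_3 = 6(Δ_2 - Δ_1) = 63
  1·m_2 + 8·m_3 + 3·m_4 = 6(Δ_3 - Δ_2) = -82
Natural end conditions: m_0 = m_4 = 0.
Solving the tridiagonal system: m_0 = 0, m_1 = 2353/250, m_2 = 1158/125, m_3 = -1426/125, m_4 = 0.
On [1, 3], S(x) = -4 - 6647/750·(x - 1) + 2353/500·(x - 1)² - 37/3000·(x - 1)³.
With (x - 1) = 1/2: S(3/2) = -58051/8000.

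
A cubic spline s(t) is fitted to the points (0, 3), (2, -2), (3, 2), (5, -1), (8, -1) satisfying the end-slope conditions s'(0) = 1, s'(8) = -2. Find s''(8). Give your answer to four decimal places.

Put M_i = s'' at the i-th knot. Here h = (2, 1, 2, 3) and Δ = (-5/2, 4, -3/2, 0), so the interior equations h_(i-1)·M_(i-1) + 2(h_(i-1)+h_i)·M_i + h_i·M_(i+1) = 6(Δ_i − Δ_(i-1)) read
  2·M_0 + 6·M_1 + 1·M_2 = 6(Δ_1 - Δ_0) = 39
  1·M_1 + 6·M_2 + 2·M_3 = 6(Δ_2 - Δ_1) = -33
  2·M_2 + 10·M_3 + 3·M_4 = 6(Δ_3 - Δ_2) = 9
Clamped end conditions give two more equations: 2h_0·M_0 + h_0·M_1 = 6(Δ_0 - s'(0)) = -21 and h_3·M_3 + 2h_3·M_4 = 6(s'(8) - Δ_3) = -12.
Solving the tridiagonal system: M_0 = -6687/604, M_1 = 1758/151, M_2 = -2631/302, M_3 = 576/151, M_4 = -590/151.

-3.9073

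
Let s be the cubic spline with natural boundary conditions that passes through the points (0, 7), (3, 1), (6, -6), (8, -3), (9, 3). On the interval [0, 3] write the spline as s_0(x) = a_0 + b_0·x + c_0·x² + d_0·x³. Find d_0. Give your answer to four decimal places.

-0.0327

Write m_i for s''(x_i). With h_i = 3, 3, 2, 1 and divided differences Δ_i = -2, -7/3, 3/2, 6, the continuity of s' gives the tridiagonal system
  3·m_0 + 12·m_1 + 3·m_2 = 6(Δ_1 - Δ_0) = -2
  3·m_1 + 10·m_2 + 2·m_3 = 6(Δ_2 - Δ_1) = 23
  2·m_2 + 6·m_3 + 1·m_4 = 6(Δ_3 - Δ_2) = 27
Natural end conditions: m_0 = m_4 = 0.
Hence m_0 = 0, m_1 = -182/309, m_2 = 174/103, m_3 = 811/206, m_4 = 0.
On [0, 3], with s_0(x) = a_0 + b_0·x + c_0·x² + d_0·x³: c_0 = m_0/2 = 0, d_0 = (m_1 - m_0)/(6h_0) = -91/2781, b_0 = Δ_0 - h_0(2m_0 + m_1)/6 = -527/309.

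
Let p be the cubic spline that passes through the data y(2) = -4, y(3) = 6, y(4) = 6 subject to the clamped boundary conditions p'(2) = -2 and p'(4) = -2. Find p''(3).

Write σ_i for p''(x_i). With h_i = 1, 1 and divided differences Δ_i = 10, 0, the continuity of p' gives the tridiagonal system
  1·σ_0 + 4·σ_1 + 1·σ_2 = 6(Δ_1 - Δ_0) = -60
Clamped end conditions give two more equations: 2h_0·σ_0 + h_0·σ_1 = 6(Δ_0 - p'(2)) = 72 and h_1·σ_1 + 2h_1·σ_2 = 6(p'(4) - Δ_1) = -12.
Hence σ_0 = 51, σ_1 = -30, σ_2 = 9.

-30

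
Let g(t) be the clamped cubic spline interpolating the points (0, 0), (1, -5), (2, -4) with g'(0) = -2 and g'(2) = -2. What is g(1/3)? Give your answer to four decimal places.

-1.4444

Put M_i = g'' at the i-th knot. Here h = (1, 1) and Δ = (-5, 1), so the interior equations h_(i-1)·M_(i-1) + 2(h_(i-1)+h_i)·M_i + h_i·M_(i+1) = 6(Δ_i − Δ_(i-1)) read
  1·M_0 + 4·M_1 + 1·M_2 = 6(Δ_1 - Δ_0) = 36
Clamped end conditions give two more equations: 2h_0·M_0 + h_0·M_1 = 6(Δ_0 - g'(0)) = -18 and h_1·M_1 + 2h_1·M_2 = 6(g'(2) - Δ_1) = -18.
Solving the tridiagonal system: M_0 = -18, M_1 = 18, M_2 = -18.
On [0, 1], g(t) = 0 - 2·t - 9·t² + 6·t³.
With t = 1/3: g(1/3) = -13/9.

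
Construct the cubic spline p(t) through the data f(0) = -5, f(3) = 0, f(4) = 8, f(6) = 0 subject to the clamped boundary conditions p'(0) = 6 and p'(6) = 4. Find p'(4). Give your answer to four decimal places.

2.7143

Let M_i = p''(x_i). Step sizes h_i = 3, 1, 2; slopes of the chords Δ_i = (y_(i+1) - y_i)/h_i = 5/3, 8, -4.
  3·M_0 + 8·M_1 + 1·M_2 = 6(Δ_1 - Δ_0) = 38
  1·M_1 + 6·M_2 + 2·M_3 = 6(Δ_2 - Δ_1) = -72
Clamped end conditions give two more equations: 2h_0·M_0 + h_0·M_1 = 6(Δ_0 - p'(0)) = -26 and h_2·M_2 + 2h_2·M_3 = 6(p'(6) - Δ_2) = 48.
Solving: M_0 = -208/21, M_1 = 78/7, M_2 = -150/7, M_3 = 159/7.
On [4, 6], p'(t) = b_2 + 2c_2·(t - 4) + 3d_2·(t - 4)² with b_2 = Δ_2 - h_2(2M_2 + M_3)/6 = 19/7, c_2 = M_2/2 = -75/7, d_2 = (M_3 - M_2)/(6h_2) = 103/28. So p'(4) = 19/7.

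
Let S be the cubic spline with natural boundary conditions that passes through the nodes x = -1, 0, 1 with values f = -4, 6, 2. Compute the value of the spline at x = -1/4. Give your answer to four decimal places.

Write m_i for S''(x_i). With h_i = 1, 1 and divided differences Δ_i = 10, -4, the continuity of S' gives the tridiagonal system
  1·m_0 + 4·m_1 + 1·m_2 = 6(Δ_1 - Δ_0) = -84
Natural end conditions: m_0 = m_2 = 0.
Solving: m_0 = 0, m_1 = -21, m_2 = 0.
On [-1, 0], S(x) = -4 + 27/2·(x + 1) + 0·(x + 1)² - 7/2·(x + 1)³.
With (x + 1) = 3/4: S(-1/4) = 595/128.

4.6484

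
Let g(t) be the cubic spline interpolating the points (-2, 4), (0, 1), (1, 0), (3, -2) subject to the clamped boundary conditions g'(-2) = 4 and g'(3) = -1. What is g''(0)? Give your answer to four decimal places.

4.0625

With m_i denoting the second derivative at x_i, h_i = 2, 1, 2, and Δ_i = (y_(i+1) − y_i)/h_i = -3/2, -1, -1:
  2·m_0 + 6·m_1 + 1·m_2 = 6(Δ_1 - Δ_0) = 3
  1·m_1 + 6·m_2 + 2·m_3 = 6(Δ_2 - Δ_1) = 0
Clamped end conditions give two more equations: 2h_0·m_0 + h_0·m_1 = 6(Δ_0 - g'(-2)) = -33 and h_2·m_2 + 2h_2·m_3 = 6(g'(3) - Δ_2) = 0.
Solving the tridiagonal system: m_0 = -329/32, m_1 = 65/16, m_2 = -13/16, m_3 = 13/32.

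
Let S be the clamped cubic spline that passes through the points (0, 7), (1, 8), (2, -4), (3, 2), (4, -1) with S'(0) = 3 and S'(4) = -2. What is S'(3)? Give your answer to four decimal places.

Put σ_i = S'' at the i-th knot. Here h = (1, 1, 1, 1) and Δ = (1, -12, 6, -3), so the interior equations h_(i-1)·σ_(i-1) + 2(h_(i-1)+h_i)·σ_i + h_i·σ_(i+1) = 6(Δ_i − Δ_(i-1)) read
  1·σ_0 + 4·σ_1 + 1·σ_2 = 6(Δ_1 - Δ_0) = -78
  1·σ_1 + 4·σ_2 + 1·σ_3 = 6(Δ_2 - Δ_1) = 108
  1·σ_2 + 4·σ_3 + 1·σ_4 = 6(Δ_3 - Δ_2) = -54
Clamped end conditions give two more equations: 2h_0·σ_0 + h_0·σ_1 = 6(Δ_0 - S'(0)) = -12 and h_3·σ_3 + 2h_3·σ_4 = 6(S'(4) - Δ_3) = 6.
Solving: σ_0 = 289/28, σ_1 = -457/14, σ_2 = 169/4, σ_3 = -397/14, σ_4 = 481/28.
On [3, 4], S'(t) = b_3 + 2c_3·(t - 3) + 3d_3·(t - 3)² with b_3 = Δ_3 - h_3(2σ_3 + σ_4)/6 = 201/56, c_3 = σ_3/2 = -397/28, d_3 = (σ_4 - σ_3)/(6h_3) = 425/56. So S'(3) = 201/56.

3.5893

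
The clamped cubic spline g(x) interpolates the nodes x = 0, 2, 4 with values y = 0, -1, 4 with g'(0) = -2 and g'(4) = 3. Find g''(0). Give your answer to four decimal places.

1.2500

Write σ_i for g''(x_i). With h_i = 2, 2 and divided differences Δ_i = -1/2, 5/2, the continuity of g' gives the tridiagonal system
  2·σ_0 + 8·σ_1 + 2·σ_2 = 6(Δ_1 - Δ_0) = 18
Clamped end conditions give two more equations: 2h_0·σ_0 + h_0·σ_1 = 6(Δ_0 - g'(0)) = 9 and h_1·σ_1 + 2h_1·σ_2 = 6(g'(4) - Δ_1) = 3.
Solving the tridiagonal system: σ_0 = 5/4, σ_1 = 2, σ_2 = -1/4.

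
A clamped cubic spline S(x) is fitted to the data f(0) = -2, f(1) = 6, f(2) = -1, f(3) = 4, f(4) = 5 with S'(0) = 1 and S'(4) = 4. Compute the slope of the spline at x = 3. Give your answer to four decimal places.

4.2143

With M_i denoting the second derivative at x_i, h_i = 1, 1, 1, 1, and Δ_i = (y_(i+1) − y_i)/h_i = 8, -7, 5, 1:
  1·M_0 + 4·M_1 + 1·M_2 = 6(Δ_1 - Δ_0) = -90
  1·M_1 + 4·M_2 + 1·M_3 = 6(Δ_2 - Δ_1) = 72
  1·M_2 + 4·M_3 + 1·M_4 = 6(Δ_3 - Δ_2) = -24
Clamped end conditions give two more equations: 2h_0·M_0 + h_0·M_1 = 6(Δ_0 - S'(0)) = 42 and h_3·M_3 + 2h_3·M_4 = 6(S'(4) - Δ_3) = 18.
Hence M_0 = 291/7, M_1 = -288/7, M_2 = 33, M_3 = -132/7, M_4 = 129/7.
On [3, 4], S'(x) = b_3 + 2c_3·(x - 3) + 3d_3·(x - 3)² with b_3 = Δ_3 - h_3(2M_3 + M_4)/6 = 59/14, c_3 = M_3/2 = -66/7, d_3 = (M_4 - M_3)/(6h_3) = 87/14. So S'(3) = 59/14.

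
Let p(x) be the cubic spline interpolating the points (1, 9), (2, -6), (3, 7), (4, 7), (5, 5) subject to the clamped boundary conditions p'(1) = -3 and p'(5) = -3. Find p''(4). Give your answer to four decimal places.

8.5714

Let m_i = p''(x_i). Step sizes h_i = 1, 1, 1, 1; slopes of the chords Δ_i = (y_(i+1) - y_i)/h_i = -15, 13, 0, -2.
  1·m_0 + 4·m_1 + 1·m_2 = 6(Δ_1 - Δ_0) = 168
  1·m_1 + 4·m_2 + 1·m_3 = 6(Δ_2 - Δ_1) = -78
  1·m_2 + 4·m_3 + 1·m_4 = 6(Δ_3 - Δ_2) = -12
Clamped end conditions give two more equations: 2h_0·m_0 + h_0·m_1 = 6(Δ_0 - p'(1)) = -72 and h_3·m_3 + 2h_3·m_4 = 6(p'(5) - Δ_3) = -6.
Hence m_0 = -495/7, m_1 = 486/7, m_2 = -39, m_3 = 60/7, m_4 = -51/7.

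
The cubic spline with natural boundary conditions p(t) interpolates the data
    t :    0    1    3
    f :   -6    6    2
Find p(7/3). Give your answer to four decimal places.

6.0988

Put M_i = p'' at the i-th knot. Here h = (1, 2) and Δ = (12, -2), so the interior equations h_(i-1)·M_(i-1) + 2(h_(i-1)+h_i)·M_i + h_i·M_(i+1) = 6(Δ_i − Δ_(i-1)) read
  1·M_0 + 6·M_1 + 2·M_2 = 6(Δ_1 - Δ_0) = -84
Natural end conditions: M_0 = M_2 = 0.
Forward elimination and back-substitution give M_0 = 0, M_1 = -14, M_2 = 0.
On [1, 3], p(t) = 6 + 22/3·(t - 1) - 7·(t - 1)² + 7/6·(t - 1)³.
With (t - 1) = 4/3: p(7/3) = 494/81.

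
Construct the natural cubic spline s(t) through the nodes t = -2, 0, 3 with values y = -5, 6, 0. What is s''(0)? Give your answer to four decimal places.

Let m_i = s''(x_i). Step sizes h_i = 2, 3; slopes of the chords Δ_i = (y_(i+1) - y_i)/h_i = 11/2, -2.
  2·m_0 + 10·m_1 + 3·m_2 = 6(Δ_1 - Δ_0) = -45
Natural end conditions: m_0 = m_2 = 0.
Solving the tridiagonal system: m_0 = 0, m_1 = -9/2, m_2 = 0.

-4.5000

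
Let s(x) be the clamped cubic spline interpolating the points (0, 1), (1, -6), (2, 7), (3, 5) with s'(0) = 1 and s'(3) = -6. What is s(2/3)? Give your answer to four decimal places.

Let M_i = s''(x_i). Step sizes h_i = 1, 1, 1; slopes of the chords Δ_i = (y_(i+1) - y_i)/h_i = -7, 13, -2.
  1·M_0 + 4·M_1 + 1·M_2 = 6(Δ_1 - Δ_0) = 120
  1·M_1 + 4·M_2 + 1·M_3 = 6(Δ_2 - Δ_1) = -90
Clamped end conditions give two more equations: 2h_0·M_0 + h_0·M_1 = 6(Δ_0 - s'(0)) = -48 and h_2·M_2 + 2h_2·M_3 = 6(s'(3) - Δ_2) = -24.
Solving: M_0 = -748/15, M_1 = 776/15, M_2 = -556/15, M_3 = 98/15.
On [0, 1], s(x) = 1 + 1·x - 374/15·x² + 254/15·x³.
With x = 2/3: s(2/3) = -1781/405.

-4.3975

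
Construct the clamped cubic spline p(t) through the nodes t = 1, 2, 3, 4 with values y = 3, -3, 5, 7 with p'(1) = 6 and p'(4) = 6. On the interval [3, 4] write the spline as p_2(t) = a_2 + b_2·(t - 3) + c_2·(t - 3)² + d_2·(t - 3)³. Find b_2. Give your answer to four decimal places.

Let M_i = p''(x_i). Step sizes h_i = 1, 1, 1; slopes of the chords Δ_i = (y_(i+1) - y_i)/h_i = -6, 8, 2.
  1·M_0 + 4·M_1 + 1·M_2 = 6(Δ_1 - Δ_0) = 84
  1·M_1 + 4·M_2 + 1·M_3 = 6(Δ_2 - Δ_1) = -36
Clamped end conditions give two more equations: 2h_0·M_0 + h_0·M_1 = 6(Δ_0 - p'(1)) = -72 and h_2·M_2 + 2h_2·M_3 = 6(p'(4) - Δ_2) = 24.
Solving: M_0 = -284/5, M_1 = 208/5, M_2 = -128/5, M_3 = 124/5.
On [3, 4], with p_2(t) = a_2 + b_2·(t - 3) + c_2·(t - 3)² + d_2·(t - 3)³: c_2 = M_2/2 = -64/5, d_2 = (M_3 - M_2)/(6h_2) = 42/5, b_2 = Δ_2 - h_2(2M_2 + M_3)/6 = 32/5.

6.4000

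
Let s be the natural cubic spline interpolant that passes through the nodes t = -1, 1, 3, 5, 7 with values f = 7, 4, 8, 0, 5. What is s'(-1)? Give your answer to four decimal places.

With M_i denoting the second derivative at x_i, h_i = 2, 2, 2, 2, and Δ_i = (y_(i+1) − y_i)/h_i = -3/2, 2, -4, 5/2:
  2·M_0 + 8·M_1 + 2·M_2 = 6(Δ_1 - Δ_0) = 21
  2·M_1 + 8·M_2 + 2·M_3 = 6(Δ_2 - Δ_1) = -36
  2·M_2 + 8·M_3 + 2·M_4 = 6(Δ_3 - Δ_2) = 39
Natural end conditions: M_0 = M_4 = 0.
Hence M_0 = 0, M_1 = 249/56, M_2 = -51/7, M_3 = 375/56, M_4 = 0.
On [-1, 1], s'(t) = b_0 + 2c_0·(t + 1) + 3d_0·(t + 1)² with b_0 = Δ_0 - h_0(2M_0 + M_1)/6 = -167/56, c_0 = M_0/2 = 0, d_0 = (M_1 - M_0)/(6h_0) = 83/224. So s'(-1) = -167/56.

-2.9821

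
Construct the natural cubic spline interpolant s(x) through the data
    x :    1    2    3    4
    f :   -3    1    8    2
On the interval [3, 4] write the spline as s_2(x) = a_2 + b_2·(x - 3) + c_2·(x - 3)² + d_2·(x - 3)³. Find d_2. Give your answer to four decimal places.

3.6667

With m_i denoting the second derivative at x_i, h_i = 1, 1, 1, and Δ_i = (y_(i+1) − y_i)/h_i = 4, 7, -6:
  1·m_0 + 4·m_1 + 1·m_2 = 6(Δ_1 - Δ_0) = 18
  1·m_1 + 4·m_2 + 1·m_3 = 6(Δ_2 - Δ_1) = -78
Natural end conditions: m_0 = m_3 = 0.
Forward elimination and back-substitution give m_0 = 0, m_1 = 10, m_2 = -22, m_3 = 0.
On [3, 4], with s_2(x) = a_2 + b_2·(x - 3) + c_2·(x - 3)² + d_2·(x - 3)³: c_2 = m_2/2 = -11, d_2 = (m_3 - m_2)/(6h_2) = 11/3, b_2 = Δ_2 - h_2(2m_2 + m_3)/6 = 4/3.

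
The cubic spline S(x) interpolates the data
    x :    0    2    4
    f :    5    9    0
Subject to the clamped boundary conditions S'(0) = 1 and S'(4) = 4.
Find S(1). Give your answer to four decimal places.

Let M_i = S''(x_i). Step sizes h_i = 2, 2; slopes of the chords Δ_i = (y_(i+1) - y_i)/h_i = 2, -9/2.
  2·M_0 + 8·M_1 + 2·M_2 = 6(Δ_1 - Δ_0) = -39
Clamped end conditions give two more equations: 2h_0·M_0 + h_0·M_1 = 6(Δ_0 - S'(0)) = 6 and h_1·M_1 + 2h_1·M_2 = 6(S'(4) - Δ_1) = 51.
Solving: M_0 = 57/8, M_1 = -45/4, M_2 = 147/8.
On [0, 2], S(x) = 5 + 1·x + 57/16·x² - 49/32·x³.
With x = 1: S(1) = 257/32.

8.0313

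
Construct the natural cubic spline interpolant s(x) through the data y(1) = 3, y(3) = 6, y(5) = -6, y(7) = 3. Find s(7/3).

Put M_i = s'' at the i-th knot. Here h = (2, 2, 2) and Δ = (3/2, -6, 9/2), so the interior equations h_(i-1)·M_(i-1) + 2(h_(i-1)+h_i)·M_i + h_i·M_(i+1) = 6(Δ_i − Δ_(i-1)) read
  2·M_0 + 8·M_1 + 2·M_2 = 6(Δ_1 - Δ_0) = -45
  2·M_1 + 8·M_2 + 2·M_3 = 6(Δ_2 - Δ_1) = 63
Natural end conditions: M_0 = M_3 = 0.
Solving the tridiagonal system: M_0 = 0, M_1 = -81/10, M_2 = 99/10, M_3 = 0.
On [1, 3], s(x) = 3 + 21/5·(x - 1) + 0·(x - 1)² - 27/40·(x - 1)³.
With (x - 1) = 4/3: s(7/3) = 7.

7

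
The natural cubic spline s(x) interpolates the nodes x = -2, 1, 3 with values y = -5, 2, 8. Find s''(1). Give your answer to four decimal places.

0.4000

With M_i denoting the second derivative at x_i, h_i = 3, 2, and Δ_i = (y_(i+1) − y_i)/h_i = 7/3, 3:
  3·M_0 + 10·M_1 + 2·M_2 = 6(Δ_1 - Δ_0) = 4
Natural end conditions: M_0 = M_2 = 0.
Solving: M_0 = 0, M_1 = 2/5, M_2 = 0.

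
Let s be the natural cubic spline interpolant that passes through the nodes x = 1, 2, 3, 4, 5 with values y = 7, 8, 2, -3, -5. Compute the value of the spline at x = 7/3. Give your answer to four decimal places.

With σ_i denoting the second derivative at x_i, h_i = 1, 1, 1, 1, and Δ_i = (y_(i+1) − y_i)/h_i = 1, -6, -5, -2:
  1·σ_0 + 4·σ_1 + 1·σ_2 = 6(Δ_1 - Δ_0) = -42
  1·σ_1 + 4·σ_2 + 1·σ_3 = 6(Δ_2 - Δ_1) = 6
  1·σ_2 + 4·σ_3 + 1·σ_4 = 6(Δ_3 - Δ_2) = 18
Natural end conditions: σ_0 = σ_4 = 0.
Forward elimination and back-substitution give σ_0 = 0, σ_1 = -159/14, σ_2 = 24/7, σ_3 = 51/14, σ_4 = 0.
On [2, 3], s(x) = 8 - 39/14·(x - 2) - 159/28·(x - 2)² + 69/28·(x - 2)³.
With (x - 2) = 1/3: s(7/3) = 823/126.

6.5317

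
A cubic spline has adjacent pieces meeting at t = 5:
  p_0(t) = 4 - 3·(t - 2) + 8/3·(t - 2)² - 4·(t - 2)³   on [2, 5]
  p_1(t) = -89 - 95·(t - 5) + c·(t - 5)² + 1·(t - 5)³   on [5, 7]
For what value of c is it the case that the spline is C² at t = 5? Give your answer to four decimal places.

-33.3333

p_0''(t) = 16/3 - 24·(t - 2), so p_0''(5) = -200/3. On the right, p_1''(5) = 2c, so c = -100/3.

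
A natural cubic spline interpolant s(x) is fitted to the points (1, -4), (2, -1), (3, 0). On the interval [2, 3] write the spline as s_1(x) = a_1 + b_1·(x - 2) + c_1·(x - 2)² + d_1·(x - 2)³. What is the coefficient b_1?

2

With σ_i denoting the second derivative at x_i, h_i = 1, 1, and Δ_i = (y_(i+1) − y_i)/h_i = 3, 1:
  1·σ_0 + 4·σ_1 + 1·σ_2 = 6(Δ_1 - Δ_0) = -12
Natural end conditions: σ_0 = σ_2 = 0.
Hence σ_0 = 0, σ_1 = -3, σ_2 = 0.
On [2, 3], with s_1(x) = a_1 + b_1·(x - 2) + c_1·(x - 2)² + d_1·(x - 2)³: c_1 = σ_1/2 = -3/2, d_1 = (σ_2 - σ_1)/(6h_1) = 1/2, b_1 = Δ_1 - h_1(2σ_1 + σ_2)/6 = 2.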